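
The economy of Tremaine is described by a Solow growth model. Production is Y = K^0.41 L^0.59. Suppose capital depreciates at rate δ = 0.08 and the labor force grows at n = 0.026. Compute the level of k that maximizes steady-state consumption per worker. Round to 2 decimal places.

The effective depreciation rate is n + δ = 0.026 + 0.08 = 0.106.
At the golden rule the marginal product of capital equals n+δ: 0.41·k^(0.41−1) = 0.106. Solving, k_gold = (0.41/0.106)^(1/0.59) ≈ 9.9021.

k_gold ≈ 9.90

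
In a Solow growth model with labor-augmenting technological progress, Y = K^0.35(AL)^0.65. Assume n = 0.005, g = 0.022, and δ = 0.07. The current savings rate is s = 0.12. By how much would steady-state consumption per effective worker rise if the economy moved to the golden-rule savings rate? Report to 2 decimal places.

Capital per effective worker breaks even when investment replaces (n + g + δ)·k; here n + g + δ = 0.097.
Current steady state (s = 0.12): k* = (0.12/0.097)^(1/0.65) ≈ 1.3873, y* = 1.3873^0.35 ≈ 1.1214, c* = (1−0.12)·1.1214 ≈ 0.9868.
Setting f'(k) = n+g+δ gives 0.35·k^(0.35−1) = 0.097, hence k_gold = (0.35/0.097)^(1/0.65) ≈ 7.2008.
y_gold = 7.2008^0.35 ≈ 1.9956, c_gold = y_gold − 0.097·k_gold ≈ 1.2972.
Gain: Δc = 1.2972 − 0.9868 ≈ 0.3103.

Δc ≈ 0.31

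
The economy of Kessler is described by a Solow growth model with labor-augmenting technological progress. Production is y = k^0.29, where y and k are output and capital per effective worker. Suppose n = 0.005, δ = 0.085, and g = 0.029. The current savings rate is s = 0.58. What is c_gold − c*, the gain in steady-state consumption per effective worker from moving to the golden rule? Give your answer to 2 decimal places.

Capital per effective worker breaks even when investment replaces (n + g + δ)·k; here n + g + δ = 0.119.
Current steady state (s = 0.58): k* = (0.58/0.119)^(1/0.71) ≈ 9.3078, y* = 9.3078^0.29 ≈ 1.9097, c* = (1−0.58)·1.9097 ≈ 0.8021.
Maximizing c = f(k) − (n+g+δ)·k gives f'(k) = n+g+δ, i.e. 0.29·k^(0.29−1) = 0.119, so k_gold = (0.29/0.119)^(1/0.71) ≈ 3.5064.
y_gold = 3.5064^0.29 ≈ 1.4388, c_gold = y_gold − 0.119·k_gold ≈ 1.0216.
Gain: Δc = 1.0216 − 0.8021 ≈ 0.2195.

Δc ≈ 0.22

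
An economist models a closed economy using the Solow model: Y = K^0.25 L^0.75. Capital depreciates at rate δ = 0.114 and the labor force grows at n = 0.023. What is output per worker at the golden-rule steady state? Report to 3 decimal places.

y_gold ≈ 1.222

Capital per worker breaks even when investment replaces (n + δ)·k; here n + δ = 0.137.
Maximizing c = f(k) − (n+δ)·k gives f'(k) = n+δ, i.e. 0.25·k^(0.25−1) = 0.137, so k_gold = (0.25/0.137)^(1/0.75) ≈ 2.2299.
Output: y_gold = k_gold^0.25 = 2.2299^0.25 ≈ 1.2220.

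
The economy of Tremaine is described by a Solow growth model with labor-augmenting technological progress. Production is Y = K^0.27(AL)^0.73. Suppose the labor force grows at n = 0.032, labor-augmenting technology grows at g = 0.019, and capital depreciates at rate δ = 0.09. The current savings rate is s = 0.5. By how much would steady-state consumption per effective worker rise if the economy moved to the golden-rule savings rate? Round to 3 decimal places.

Δc ≈ 0.130

Capital per effective worker breaks even when investment replaces (n + g + δ)·k; here n + g + δ = 0.141.
Current steady state (s = 0.5): k* = (0.5/0.141)^(1/0.73) ≈ 5.6635, y* = 5.6635^0.27 ≈ 1.5971, c* = (1−0.5)·1.5971 ≈ 0.7986.
Setting f'(k) = n+g+δ gives 0.27·k^(0.27−1) = 0.141, hence k_gold = (0.27/0.141)^(1/0.73) ≈ 2.4350.
y_gold = 2.4350^0.27 ≈ 1.2716, c_gold = y_gold − 0.141·k_gold ≈ 0.9283.
Gain: Δc = 0.9283 − 0.7986 ≈ 0.1297.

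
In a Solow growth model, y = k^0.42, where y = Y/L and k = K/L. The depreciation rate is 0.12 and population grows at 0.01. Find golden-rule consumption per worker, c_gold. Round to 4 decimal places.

c_gold ≈ 1.3559

The effective depreciation rate is n + δ = 0.01 + 0.12 = 0.13.
Setting f'(k) = n+δ gives 0.42·k^(0.42−1) = 0.13, hence k_gold = (0.42/0.13)^(1/0.58) ≈ 7.5529.
y_gold = 7.5529^0.42 ≈ 2.3378.
c_gold = y_gold − (n+δ)·k_gold = 2.3378 − 0.13·7.5529 ≈ 1.3559.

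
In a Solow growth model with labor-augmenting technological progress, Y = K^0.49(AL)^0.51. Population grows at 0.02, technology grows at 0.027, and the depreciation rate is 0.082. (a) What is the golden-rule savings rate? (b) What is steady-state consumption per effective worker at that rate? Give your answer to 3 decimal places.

Capital per effective worker breaks even when investment replaces (n + g + δ)·k; here n + g + δ = 0.129.
For Cobb-Douglas, s_gold equals capital's share: s_gold = 0.49.
Golden rule sets MPK = n+g+δ: 0.49·k^(0.49−1) = 0.129, so k_gold = (0.49/0.129)^(1/0.51) ≈ 13.6925.
y_gold = 13.6925^0.49 ≈ 3.6048; c_gold = (1−0.49)·y_gold ≈ 1.8384.

(a) s_gold = 0.490; (b) c_gold ≈ 1.838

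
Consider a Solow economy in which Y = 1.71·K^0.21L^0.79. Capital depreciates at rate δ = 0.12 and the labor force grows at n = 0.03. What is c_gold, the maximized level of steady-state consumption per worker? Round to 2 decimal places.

n + δ = 0.03 + 0.12 = 0.15.
At the golden rule the marginal product of capital equals n+δ: 0.21·1.71·k^(0.21−1) = 0.15. Solving, k_gold = (0.21·1.71/0.15)^(1/0.79) ≈ 3.0193.
y_gold = 1.71·3.0193^0.21 ≈ 2.1566.
c_gold = y_gold − (n+δ)·k_gold = 2.1566 − 0.15·3.0193 ≈ 1.7037.

c_gold ≈ 1.70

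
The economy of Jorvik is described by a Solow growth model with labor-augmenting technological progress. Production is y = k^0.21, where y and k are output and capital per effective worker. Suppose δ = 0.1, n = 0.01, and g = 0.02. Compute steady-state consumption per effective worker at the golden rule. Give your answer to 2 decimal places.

c_gold ≈ 0.90

The effective depreciation rate is n + g + δ = 0.01 + 0.02 + 0.1 = 0.13.
At the golden rule the marginal product of capital equals n+g+δ: 0.21·k^(0.21−1) = 0.13. Solving, k_gold = (0.21/0.13)^(1/0.79) ≈ 1.8350.
y_gold = 1.8350^0.21 ≈ 1.1360.
c_gold = y_gold − (n+g+δ)·k_gold = 1.1360 − 0.13·1.8350 ≈ 0.8974.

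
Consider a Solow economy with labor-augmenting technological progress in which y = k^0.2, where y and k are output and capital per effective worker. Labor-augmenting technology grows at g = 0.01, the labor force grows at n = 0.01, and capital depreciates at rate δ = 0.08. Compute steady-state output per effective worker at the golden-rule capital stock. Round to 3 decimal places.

Capital per effective worker breaks even when investment replaces (n + g + δ)·k; here n + g + δ = 0.1.
Maximizing c = f(k) − (n+g+δ)·k gives f'(k) = n+g+δ, i.e. 0.2·k^(0.2−1) = 0.1, so k_gold = (0.2/0.1)^(1/0.8) ≈ 2.3784.
Output: y_gold = k_gold^0.2 = 2.3784^0.2 ≈ 1.1892.

y_gold ≈ 1.189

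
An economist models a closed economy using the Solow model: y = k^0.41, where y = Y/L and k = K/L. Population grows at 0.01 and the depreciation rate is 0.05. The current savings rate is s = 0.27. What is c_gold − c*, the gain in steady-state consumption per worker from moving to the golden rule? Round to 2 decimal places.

Δc ≈ 0.17

The effective depreciation rate is n + δ = 0.01 + 0.05 = 0.06.
Current steady state (s = 0.27): k* = (0.27/0.06)^(1/0.59) ≈ 12.7979, y* = 12.7979^0.41 ≈ 2.8440, c* = (1−0.27)·2.8440 ≈ 2.0761.
Maximizing c = f(k) − (n+δ)·k gives f'(k) = n+δ, i.e. 0.41·k^(0.41−1) = 0.06, so k_gold = (0.41/0.06)^(1/0.59) ≈ 25.9795.
y_gold = 25.9795^0.41 ≈ 3.8019, c_gold = y_gold − 0.06·k_gold ≈ 2.2431.
Gain: Δc = 2.2431 − 2.0761 ≈ 0.1670.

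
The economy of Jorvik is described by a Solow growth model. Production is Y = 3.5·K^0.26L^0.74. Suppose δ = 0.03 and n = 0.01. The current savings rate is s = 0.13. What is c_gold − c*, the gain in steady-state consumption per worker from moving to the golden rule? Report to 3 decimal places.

Break-even investment rate: n + δ = 0.01 + 0.03 = 0.04.
Current steady state (s = 0.13): k* = (0.13·3.5/0.04)^(1/0.74) ≈ 26.7277, y* = 3.5·26.7277^0.26 ≈ 8.2239, c* = (1−0.13)·8.2239 ≈ 7.1548.
Maximizing c = f(k) − (n+δ)·k gives f'(k) = n+δ, i.e. 0.26·3.5·k^(0.26−1) = 0.04, so k_gold = (0.26·3.5/0.04)^(1/0.74) ≈ 68.1960.
y_gold = 3.5·68.1960^0.26 ≈ 10.4917, c_gold = y_gold − 0.04·k_gold ≈ 7.7638.
Gain: Δc = 7.7638 − 7.1548 ≈ 0.6091.

Δc ≈ 0.609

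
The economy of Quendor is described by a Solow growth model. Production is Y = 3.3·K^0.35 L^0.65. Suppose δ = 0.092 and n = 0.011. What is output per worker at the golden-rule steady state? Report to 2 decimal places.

y_gold ≈ 12.13

The effective depreciation rate is n + δ = 0.011 + 0.092 = 0.103.
Maximizing c = f(k) − (n+δ)·k gives f'(k) = n+δ, i.e. 0.35·3.3·k^(0.35−1) = 0.103, so k_gold = (0.35·3.3/0.103)^(1/0.65) ≈ 41.2090.
Output: y_gold = 3.3·k_gold^0.35 = 3.3·41.2090^0.35 ≈ 12.1272.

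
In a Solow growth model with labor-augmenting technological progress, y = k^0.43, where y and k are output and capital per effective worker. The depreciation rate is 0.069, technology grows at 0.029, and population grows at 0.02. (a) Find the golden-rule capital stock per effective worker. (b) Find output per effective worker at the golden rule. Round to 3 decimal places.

n + g + δ = 0.02 + 0.029 + 0.069 = 0.118.
At the golden rule the marginal product of capital equals n+g+δ: 0.43·k^(0.43−1) = 0.118. Solving, k_gold = (0.43/0.118)^(1/0.57) ≈ 9.6658.
y_gold = 9.6658^0.43 ≈ 2.6525.

(a) k_gold ≈ 9.666; (b) y_gold ≈ 2.652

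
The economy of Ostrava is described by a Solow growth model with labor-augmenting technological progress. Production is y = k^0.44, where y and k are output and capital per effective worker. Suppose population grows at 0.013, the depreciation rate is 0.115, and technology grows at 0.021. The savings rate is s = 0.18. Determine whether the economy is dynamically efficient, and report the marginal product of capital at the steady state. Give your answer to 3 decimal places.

dynamically efficient; MPK ≈ 0.364

n + g + δ = 0.013 + 0.021 + 0.115 = 0.149.
Steady-state k*: s·k^0.44 = 0.149·k gives k* = (0.18/0.149)^(1/0.56) ≈ 1.4015.
MPK = 0.44·1.4015^(-0.56) ≈ 0.3642.
MPK > n+g+δ = 0.149, so the economy is dynamically efficient (under-saving).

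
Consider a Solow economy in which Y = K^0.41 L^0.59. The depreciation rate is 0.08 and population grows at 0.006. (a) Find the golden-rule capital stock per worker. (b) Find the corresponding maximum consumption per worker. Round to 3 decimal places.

(a) k_gold ≈ 14.114; (b) c_gold ≈ 1.747

Break-even investment rate: n + δ = 0.006 + 0.08 = 0.086.
At the golden rule the marginal product of capital equals n+δ: 0.41·k^(0.41−1) = 0.086. Solving, k_gold = (0.41/0.086)^(1/0.59) ≈ 14.1136.
y_gold = 14.1136^0.41 ≈ 2.9604; c_gold = y_gold − 0.086·k_gold ≈ 1.7466.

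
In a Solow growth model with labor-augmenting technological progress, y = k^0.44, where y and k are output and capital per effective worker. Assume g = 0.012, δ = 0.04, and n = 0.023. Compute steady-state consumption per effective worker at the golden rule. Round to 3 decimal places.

c_gold ≈ 2.249

Break-even investment rate: n + g + δ = 0.023 + 0.012 + 0.04 = 0.075.
Golden rule sets MPK = n+g+δ: 0.44·k^(0.44−1) = 0.075, so k_gold = (0.44/0.075)^(1/0.56) ≈ 23.5574.
y_gold = 23.5574^0.44 ≈ 4.0155.
c_gold = y_gold − (n+g+δ)·k_gold = 4.0155 − 0.075·23.5574 ≈ 2.2487.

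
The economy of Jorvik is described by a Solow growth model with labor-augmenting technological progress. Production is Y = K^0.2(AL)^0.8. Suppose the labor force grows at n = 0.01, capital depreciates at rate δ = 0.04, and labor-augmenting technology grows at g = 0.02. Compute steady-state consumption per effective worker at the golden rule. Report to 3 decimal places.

c_gold ≈ 1.040

The effective depreciation rate is n + g + δ = 0.01 + 0.02 + 0.04 = 0.07.
Maximizing c = f(k) − (n+g+δ)·k gives f'(k) = n+g+δ, i.e. 0.2·k^(0.2−1) = 0.07, so k_gold = (0.2/0.07)^(1/0.8) ≈ 3.7146.
y_gold = 3.7146^0.2 ≈ 1.3001.
c_gold = y_gold − (n+g+δ)·k_gold = 1.3001 − 0.07·3.7146 ≈ 1.0401.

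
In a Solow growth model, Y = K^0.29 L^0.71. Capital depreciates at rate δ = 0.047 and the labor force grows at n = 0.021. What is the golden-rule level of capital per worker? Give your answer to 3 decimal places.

k_gold ≈ 7.712

The effective depreciation rate is n + δ = 0.021 + 0.047 = 0.068.
At the golden rule the marginal product of capital equals n+δ: 0.29·k^(0.29−1) = 0.068. Solving, k_gold = (0.29/0.068)^(1/0.71) ≈ 7.7120.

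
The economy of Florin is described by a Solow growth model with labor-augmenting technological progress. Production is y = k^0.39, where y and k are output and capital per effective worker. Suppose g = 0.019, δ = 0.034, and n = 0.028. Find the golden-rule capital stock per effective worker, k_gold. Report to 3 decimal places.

k_gold ≈ 13.152

Break-even investment rate: n + g + δ = 0.028 + 0.019 + 0.034 = 0.081.
Setting f'(k) = n+g+δ gives 0.39·k^(0.39−1) = 0.081, hence k_gold = (0.39/0.081)^(1/0.61) ≈ 13.1517.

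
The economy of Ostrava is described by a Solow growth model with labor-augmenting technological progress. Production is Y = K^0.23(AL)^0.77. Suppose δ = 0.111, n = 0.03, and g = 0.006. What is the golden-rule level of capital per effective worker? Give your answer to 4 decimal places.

Break-even investment rate: n + g + δ = 0.03 + 0.006 + 0.111 = 0.147.
Setting f'(k) = n+g+δ gives 0.23·k^(0.23−1) = 0.147, hence k_gold = (0.23/0.147)^(1/0.77) ≈ 1.7885.

k_gold ≈ 1.7885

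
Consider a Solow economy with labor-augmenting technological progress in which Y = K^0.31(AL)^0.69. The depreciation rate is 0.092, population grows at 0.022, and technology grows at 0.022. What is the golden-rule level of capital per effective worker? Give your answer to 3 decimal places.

k_gold ≈ 3.301

The effective depreciation rate is n + g + δ = 0.022 + 0.022 + 0.092 = 0.136.
Maximizing c = f(k) − (n+g+δ)·k gives f'(k) = n+g+δ, i.e. 0.31·k^(0.31−1) = 0.136, so k_gold = (0.31/0.136)^(1/0.69) ≈ 3.3005.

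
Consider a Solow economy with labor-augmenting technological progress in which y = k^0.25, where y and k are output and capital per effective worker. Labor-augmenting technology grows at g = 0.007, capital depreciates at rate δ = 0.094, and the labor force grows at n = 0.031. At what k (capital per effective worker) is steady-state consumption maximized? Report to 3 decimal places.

n + g + δ = 0.031 + 0.007 + 0.094 = 0.132.
Golden rule sets MPK = n+g+δ: 0.25·k^(0.25−1) = 0.132, so k_gold = (0.25/0.132)^(1/0.75) ≈ 2.3433.

k_gold ≈ 2.343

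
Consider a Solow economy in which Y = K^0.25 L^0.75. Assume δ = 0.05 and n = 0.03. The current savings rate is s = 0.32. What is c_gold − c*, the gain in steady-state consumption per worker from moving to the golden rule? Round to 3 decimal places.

The effective depreciation rate is n + δ = 0.03 + 0.05 = 0.08.
Current steady state (s = 0.32): k* = (0.32/0.08)^(1/0.75) ≈ 6.3496, y* = 6.3496^0.25 ≈ 1.5874, c* = (1−0.32)·1.5874 ≈ 1.0794.
Maximizing c = f(k) − (n+δ)·k gives f'(k) = n+δ, i.e. 0.25·k^(0.25−1) = 0.08, so k_gold = (0.25/0.08)^(1/0.75) ≈ 4.5688.
y_gold = 4.5688^0.25 ≈ 1.4620, c_gold = y_gold − 0.08·k_gold ≈ 1.0965.
Gain: Δc = 1.0965 − 1.0794 ≈ 0.0171.

Δc ≈ 0.017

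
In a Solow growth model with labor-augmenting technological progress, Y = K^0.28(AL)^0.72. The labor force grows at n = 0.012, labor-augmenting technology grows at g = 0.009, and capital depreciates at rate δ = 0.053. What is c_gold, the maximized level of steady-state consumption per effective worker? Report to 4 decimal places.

The effective depreciation rate is n + g + δ = 0.012 + 0.009 + 0.053 = 0.074.
Maximizing c = f(k) − (n+g+δ)·k gives f'(k) = n+g+δ, i.e. 0.28·k^(0.28−1) = 0.074, so k_gold = (0.28/0.074)^(1/0.72) ≈ 6.3486.
y_gold = 6.3486^0.28 ≈ 1.6778.
c_gold = y_gold − (n+g+δ)·k_gold = 1.6778 − 0.074·6.3486 ≈ 1.2080.

c_gold ≈ 1.2080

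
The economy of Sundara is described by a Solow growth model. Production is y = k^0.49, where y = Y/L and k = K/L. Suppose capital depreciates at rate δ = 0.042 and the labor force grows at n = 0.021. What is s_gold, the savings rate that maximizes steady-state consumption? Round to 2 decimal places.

s_gold = 0.49

Capital per worker breaks even when investment replaces (n + δ)·k; here n + δ = 0.063.
At the golden rule MPK = n+δ, and in any Cobb-Douglas steady state s = (n+δ)·k/y = MPK·k/y = capital's share 0.49.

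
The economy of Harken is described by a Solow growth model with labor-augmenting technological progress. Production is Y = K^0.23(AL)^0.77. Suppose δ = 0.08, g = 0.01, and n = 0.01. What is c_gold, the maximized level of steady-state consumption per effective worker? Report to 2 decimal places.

c_gold ≈ 0.99

Capital per effective worker breaks even when investment replaces (n + g + δ)·k; here n + g + δ = 0.1.
Setting f'(k) = n+g+δ gives 0.23·k^(0.23−1) = 0.1, hence k_gold = (0.23/0.1)^(1/0.77) ≈ 2.9497.
y_gold = 2.9497^0.23 ≈ 1.2825.
c_gold = y_gold − (n+g+δ)·k_gold = 1.2825 − 0.1·2.9497 ≈ 0.9875.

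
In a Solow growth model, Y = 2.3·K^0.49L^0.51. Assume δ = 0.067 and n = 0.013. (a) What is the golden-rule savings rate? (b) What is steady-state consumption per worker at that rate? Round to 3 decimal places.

(a) s_gold = 0.490; (b) c_gold ≈ 14.896

Capital per worker breaks even when investment replaces (n + δ)·k; here n + δ = 0.08.
For Cobb-Douglas, s_gold equals capital's share: s_gold = 0.49.
Maximizing c = f(k) − (n+δ)·k gives f'(k) = n+δ, i.e. 0.49·2.3·k^(0.49−1) = 0.08, so k_gold = (0.49·2.3/0.08)^(1/0.51) ≈ 178.9021.
y_gold = 2.3·178.9021^0.49 ≈ 29.2085; c_gold = (1−0.49)·y_gold ≈ 14.8963.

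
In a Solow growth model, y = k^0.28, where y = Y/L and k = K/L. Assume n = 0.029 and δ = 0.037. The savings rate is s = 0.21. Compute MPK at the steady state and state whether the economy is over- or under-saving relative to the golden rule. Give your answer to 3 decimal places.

n + δ = 0.029 + 0.037 = 0.066.
Steady-state k*: s·k^0.28 = 0.066·k gives k* = (0.21/0.066)^(1/0.72) ≈ 4.9907.
MPK = 0.28·4.9907^(-0.72) ≈ 0.0880.
MPK > n+δ = 0.066, so the economy is dynamically efficient (under-saving).

under-saving; MPK ≈ 0.088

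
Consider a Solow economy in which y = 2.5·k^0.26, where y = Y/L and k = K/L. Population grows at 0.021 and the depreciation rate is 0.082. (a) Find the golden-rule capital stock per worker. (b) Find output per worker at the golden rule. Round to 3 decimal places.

Break-even investment rate: n + δ = 0.021 + 0.082 = 0.103.
Setting f'(k) = n+δ gives 0.26·2.5·k^(0.26−1) = 0.103, hence k_gold = (0.26·2.5/0.103)^(1/0.74) ≈ 12.0555.
y_gold = 2.5·12.0555^0.26 ≈ 4.7758.

(a) k_gold ≈ 12.055; (b) y_gold ≈ 4.776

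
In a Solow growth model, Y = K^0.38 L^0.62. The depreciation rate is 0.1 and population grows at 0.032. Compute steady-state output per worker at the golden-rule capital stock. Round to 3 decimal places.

y_gold ≈ 1.912

n + δ = 0.032 + 0.1 = 0.132.
Golden rule sets MPK = n+δ: 0.38·k^(0.38−1) = 0.132, so k_gold = (0.38/0.132)^(1/0.62) ≈ 5.5038.
Output: y_gold = k_gold^0.38 = 5.5038^0.38 ≈ 1.9118.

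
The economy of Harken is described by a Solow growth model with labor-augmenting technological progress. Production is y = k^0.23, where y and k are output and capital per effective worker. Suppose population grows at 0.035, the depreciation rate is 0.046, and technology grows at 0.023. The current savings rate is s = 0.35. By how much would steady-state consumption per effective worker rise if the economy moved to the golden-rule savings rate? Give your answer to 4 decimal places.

Capital per effective worker breaks even when investment replaces (n + g + δ)·k; here n + g + δ = 0.104.
Current steady state (s = 0.35): k* = (0.35/0.104)^(1/0.77) ≈ 4.8357, y* = 4.8357^0.23 ≈ 1.4369, c* = (1−0.35)·1.4369 ≈ 0.9340.
At the golden rule the marginal product of capital equals n+g+δ: 0.23·k^(0.23−1) = 0.104. Solving, k_gold = (0.23/0.104)^(1/0.77) ≈ 2.8032.
y_gold = 2.8032^0.23 ≈ 1.2675, c_gold = y_gold − 0.104·k_gold ≈ 0.9760.
Gain: Δc = 0.9760 − 0.9340 ≈ 0.0420.

Δc ≈ 0.0420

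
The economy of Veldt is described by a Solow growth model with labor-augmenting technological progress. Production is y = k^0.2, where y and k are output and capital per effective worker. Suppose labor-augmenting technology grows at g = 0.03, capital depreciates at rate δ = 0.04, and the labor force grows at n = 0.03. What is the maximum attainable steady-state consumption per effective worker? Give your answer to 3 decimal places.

c_gold ≈ 0.951

Capital per effective worker breaks even when investment replaces (n + g + δ)·k; here n + g + δ = 0.1.
At the golden rule the marginal product of capital equals n+g+δ: 0.2·k^(0.2−1) = 0.1. Solving, k_gold = (0.2/0.1)^(1/0.8) ≈ 2.3784.
y_gold = 2.3784^0.2 ≈ 1.1892.
c_gold = y_gold − (n+g+δ)·k_gold = 1.1892 − 0.1·2.3784 ≈ 0.9514.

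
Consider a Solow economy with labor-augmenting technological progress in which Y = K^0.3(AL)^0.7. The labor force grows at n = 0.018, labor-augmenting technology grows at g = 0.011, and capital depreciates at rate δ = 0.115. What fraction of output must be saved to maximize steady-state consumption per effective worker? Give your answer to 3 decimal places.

n + g + δ = 0.018 + 0.011 + 0.115 = 0.144.
At the golden rule MPK = n+g+δ, and in any Cobb-Douglas steady state s = (n+g+δ)·k/y = MPK·k/y = capital's share 0.3.

s_gold = 0.300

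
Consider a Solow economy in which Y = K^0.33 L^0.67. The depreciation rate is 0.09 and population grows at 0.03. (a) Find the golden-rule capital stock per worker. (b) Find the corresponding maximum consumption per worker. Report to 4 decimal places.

(a) k_gold ≈ 4.5261; (b) c_gold ≈ 1.1027

Capital per worker breaks even when investment replaces (n + δ)·k; here n + δ = 0.12.
Golden rule sets MPK = n+δ: 0.33·k^(0.33−1) = 0.12, so k_gold = (0.33/0.12)^(1/0.67) ≈ 4.5261.
y_gold = 4.5261^0.33 ≈ 1.6458; c_gold = y_gold − 0.12·k_gold ≈ 1.1027.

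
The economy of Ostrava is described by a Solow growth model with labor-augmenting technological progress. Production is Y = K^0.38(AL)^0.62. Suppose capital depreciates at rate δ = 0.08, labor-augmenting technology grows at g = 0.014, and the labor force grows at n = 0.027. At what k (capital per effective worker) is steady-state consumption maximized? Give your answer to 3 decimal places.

The effective depreciation rate is n + g + δ = 0.027 + 0.014 + 0.08 = 0.121.
Golden rule sets MPK = n+g+δ: 0.38·k^(0.38−1) = 0.121, so k_gold = (0.38/0.121)^(1/0.62) ≈ 6.3330.

k_gold ≈ 6.333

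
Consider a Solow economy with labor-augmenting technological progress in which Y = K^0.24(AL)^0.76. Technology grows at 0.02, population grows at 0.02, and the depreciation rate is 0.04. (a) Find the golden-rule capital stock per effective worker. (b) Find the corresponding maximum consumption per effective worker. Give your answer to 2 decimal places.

(a) k_gold ≈ 4.24; (b) c_gold ≈ 1.08

The effective depreciation rate is n + g + δ = 0.02 + 0.02 + 0.04 = 0.08.
Setting f'(k) = n+g+δ gives 0.24·k^(0.24−1) = 0.08, hence k_gold = (0.24/0.08)^(1/0.76) ≈ 4.2442.
y_gold = 4.2442^0.24 ≈ 1.4147; c_gold = y_gold − 0.08·k_gold ≈ 1.0752.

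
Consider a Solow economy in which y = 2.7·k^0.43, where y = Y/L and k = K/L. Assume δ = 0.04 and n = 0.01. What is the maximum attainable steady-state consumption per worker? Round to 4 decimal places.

n + δ = 0.01 + 0.04 = 0.05.
Setting f'(k) = n+δ gives 0.43·2.7·k^(0.43−1) = 0.05, hence k_gold = (0.43·2.7/0.05)^(1/0.57) ≈ 249.0288.
y_gold = 2.7·249.0288^0.43 ≈ 28.9568.
c_gold = y_gold − (n+δ)·k_gold = 28.9568 − 0.05·249.0288 ≈ 16.5054.

c_gold ≈ 16.5054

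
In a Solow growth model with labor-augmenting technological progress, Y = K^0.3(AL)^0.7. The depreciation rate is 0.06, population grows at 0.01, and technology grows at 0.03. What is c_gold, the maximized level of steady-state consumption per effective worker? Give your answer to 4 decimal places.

Break-even investment rate: n + g + δ = 0.01 + 0.03 + 0.06 = 0.1.
At the golden rule the marginal product of capital equals n+g+δ: 0.3·k^(0.3−1) = 0.1. Solving, k_gold = (0.3/0.1)^(1/0.7) ≈ 4.8040.
y_gold = 4.8040^0.3 ≈ 1.6013.
c_gold = y_gold − (n+g+δ)·k_gold = 1.6013 − 0.1·4.8040 ≈ 1.1209.

c_gold ≈ 1.1209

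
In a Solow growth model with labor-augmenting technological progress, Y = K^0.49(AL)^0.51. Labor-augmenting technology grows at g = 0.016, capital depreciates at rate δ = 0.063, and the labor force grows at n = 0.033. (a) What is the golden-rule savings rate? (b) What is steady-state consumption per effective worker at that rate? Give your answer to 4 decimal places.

(a) s_gold = 0.4900; (b) c_gold ≈ 2.1058

n + g + δ = 0.033 + 0.016 + 0.063 = 0.112.
For Cobb-Douglas, s_gold equals capital's share: s_gold = 0.49.
Setting f'(k) = n+g+δ gives 0.49·k^(0.49−1) = 0.112, hence k_gold = (0.49/0.112)^(1/0.51) ≈ 18.0642.
y_gold = 18.0642^0.49 ≈ 4.1290; c_gold = (1−0.49)·y_gold ≈ 2.1058.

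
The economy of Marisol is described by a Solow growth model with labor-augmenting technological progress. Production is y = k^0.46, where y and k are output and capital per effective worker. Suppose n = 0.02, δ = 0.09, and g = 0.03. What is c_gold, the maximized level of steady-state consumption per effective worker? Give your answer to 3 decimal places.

c_gold ≈ 1.488

n + g + δ = 0.02 + 0.03 + 0.09 = 0.14.
At the golden rule the marginal product of capital equals n+g+δ: 0.46·k^(0.46−1) = 0.14. Solving, k_gold = (0.46/0.14)^(1/0.54) ≈ 9.0515.
y_gold = 9.0515^0.46 ≈ 2.7548.
c_gold = y_gold − (n+g+δ)·k_gold = 2.7548 − 0.14·9.0515 ≈ 1.4876.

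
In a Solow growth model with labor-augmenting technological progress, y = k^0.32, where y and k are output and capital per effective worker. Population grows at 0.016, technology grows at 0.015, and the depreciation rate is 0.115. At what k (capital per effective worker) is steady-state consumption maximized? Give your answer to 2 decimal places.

Break-even investment rate: n + g + δ = 0.016 + 0.015 + 0.115 = 0.146.
At the golden rule the marginal product of capital equals n+g+δ: 0.32·k^(0.32−1) = 0.146. Solving, k_gold = (0.32/0.146)^(1/0.68) ≈ 3.1708.

k_gold ≈ 3.17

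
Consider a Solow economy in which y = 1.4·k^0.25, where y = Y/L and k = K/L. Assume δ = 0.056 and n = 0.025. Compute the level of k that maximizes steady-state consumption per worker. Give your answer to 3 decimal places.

k_gold ≈ 7.038

Capital per worker breaks even when investment replaces (n + δ)·k; here n + δ = 0.081.
Golden rule sets MPK = n+δ: 0.25·1.4·k^(0.25−1) = 0.081, so k_gold = (0.25·1.4/0.081)^(1/0.75) ≈ 7.0379.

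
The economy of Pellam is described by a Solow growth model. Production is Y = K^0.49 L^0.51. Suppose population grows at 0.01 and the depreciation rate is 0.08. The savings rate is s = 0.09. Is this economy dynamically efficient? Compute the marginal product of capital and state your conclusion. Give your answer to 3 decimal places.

dynamically efficient; MPK ≈ 0.490

n + δ = 0.01 + 0.08 = 0.09.
Steady-state k*: s·k^0.49 = 0.09·k gives k* = (0.09/0.09)^(1/0.51) ≈ 1.0000.
MPK = 0.49·1.0000^(-0.51) ≈ 0.4900.
MPK > n+δ = 0.09, so the economy is dynamically efficient (under-saving).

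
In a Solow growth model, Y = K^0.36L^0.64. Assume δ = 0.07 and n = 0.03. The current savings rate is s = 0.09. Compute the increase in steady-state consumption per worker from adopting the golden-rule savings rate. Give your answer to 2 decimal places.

Capital per worker breaks even when investment replaces (n + δ)·k; here n + δ = 0.1.
Current steady state (s = 0.09): k* = (0.09/0.1)^(1/0.64) ≈ 0.8482, y* = 0.8482^0.36 ≈ 0.9425, c* = (1−0.09)·0.9425 ≈ 0.8576.
Golden rule sets MPK = n+δ: 0.36·k^(0.36−1) = 0.1, so k_gold = (0.36/0.1)^(1/0.64) ≈ 7.3998.
y_gold = 7.3998^0.36 ≈ 2.0555, c_gold = y_gold − 0.1·k_gold ≈ 1.3155.
Gain: Δc = 1.3155 − 0.8576 ≈ 0.4579.

Δc ≈ 0.46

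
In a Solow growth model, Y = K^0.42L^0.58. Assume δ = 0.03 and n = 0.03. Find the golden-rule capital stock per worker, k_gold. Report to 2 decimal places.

k_gold ≈ 28.65

Break-even investment rate: n + δ = 0.03 + 0.03 = 0.06.
At the golden rule the marginal product of capital equals n+δ: 0.42·k^(0.42−1) = 0.06. Solving, k_gold = (0.42/0.06)^(1/0.58) ≈ 28.6461.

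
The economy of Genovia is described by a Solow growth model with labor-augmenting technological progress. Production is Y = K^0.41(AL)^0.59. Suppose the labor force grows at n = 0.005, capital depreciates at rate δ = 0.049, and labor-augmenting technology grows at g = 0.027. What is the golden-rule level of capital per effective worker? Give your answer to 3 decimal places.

k_gold ≈ 15.622

The effective depreciation rate is n + g + δ = 0.005 + 0.027 + 0.049 = 0.081.
Setting f'(k) = n+g+δ gives 0.41·k^(0.41−1) = 0.081, hence k_gold = (0.41/0.081)^(1/0.59) ≈ 15.6216.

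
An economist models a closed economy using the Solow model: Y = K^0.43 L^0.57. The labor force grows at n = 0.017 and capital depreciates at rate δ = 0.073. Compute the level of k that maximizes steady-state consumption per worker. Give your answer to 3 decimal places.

The effective depreciation rate is n + δ = 0.017 + 0.073 = 0.09.
At the golden rule the marginal product of capital equals n+δ: 0.43·k^(0.43−1) = 0.09. Solving, k_gold = (0.43/0.09)^(1/0.57) ≈ 15.5462.

k_gold ≈ 15.546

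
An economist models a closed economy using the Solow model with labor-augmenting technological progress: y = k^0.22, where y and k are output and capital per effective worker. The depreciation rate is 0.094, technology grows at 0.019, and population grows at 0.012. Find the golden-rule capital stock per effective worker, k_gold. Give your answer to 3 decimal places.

The effective depreciation rate is n + g + δ = 0.012 + 0.019 + 0.094 = 0.125.
At the golden rule the marginal product of capital equals n+g+δ: 0.22·k^(0.22−1) = 0.125. Solving, k_gold = (0.22/0.125)^(1/0.78) ≈ 2.0642.

k_gold ≈ 2.064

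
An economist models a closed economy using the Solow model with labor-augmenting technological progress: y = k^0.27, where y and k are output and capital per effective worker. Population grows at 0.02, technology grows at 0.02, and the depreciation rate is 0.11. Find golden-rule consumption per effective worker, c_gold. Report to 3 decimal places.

Capital per effective worker breaks even when investment replaces (n + g + δ)·k; here n + g + δ = 0.15.
Golden rule sets MPK = n+g+δ: 0.27·k^(0.27−1) = 0.15, so k_gold = (0.27/0.15)^(1/0.73) ≈ 2.2371.
y_gold = 2.2371^0.27 ≈ 1.2428.
c_gold = y_gold − (n+g+δ)·k_gold = 1.2428 − 0.15·2.2371 ≈ 0.9073.

c_gold ≈ 0.907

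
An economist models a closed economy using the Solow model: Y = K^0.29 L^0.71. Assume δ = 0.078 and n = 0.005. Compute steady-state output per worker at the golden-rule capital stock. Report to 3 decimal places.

y_gold ≈ 1.667

Break-even investment rate: n + δ = 0.005 + 0.078 = 0.083.
At the golden rule the marginal product of capital equals n+δ: 0.29·k^(0.29−1) = 0.083. Solving, k_gold = (0.29/0.083)^(1/0.71) ≈ 5.8242.
Output: y_gold = k_gold^0.29 = 5.8242^0.29 ≈ 1.6669.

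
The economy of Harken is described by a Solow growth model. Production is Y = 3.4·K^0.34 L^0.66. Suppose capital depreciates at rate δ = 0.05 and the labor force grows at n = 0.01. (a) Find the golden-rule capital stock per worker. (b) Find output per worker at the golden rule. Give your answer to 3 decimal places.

n + δ = 0.01 + 0.05 = 0.06.
Golden rule sets MPK = n+δ: 0.34·3.4·k^(0.34−1) = 0.06, so k_gold = (0.34·3.4/0.06)^(1/0.66) ≈ 88.4457.
y_gold = 3.4·88.4457^0.34 ≈ 15.6081.

(a) k_gold ≈ 88.446; (b) y_gold ≈ 15.608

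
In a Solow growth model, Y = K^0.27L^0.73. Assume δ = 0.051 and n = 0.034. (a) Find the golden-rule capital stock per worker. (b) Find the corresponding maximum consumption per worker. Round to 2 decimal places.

Capital per worker breaks even when investment replaces (n + δ)·k; here n + δ = 0.085.
At the golden rule the marginal product of capital equals n+δ: 0.27·k^(0.27−1) = 0.085. Solving, k_gold = (0.27/0.085)^(1/0.73) ≈ 4.8707.
y_gold = 4.8707^0.27 ≈ 1.5334; c_gold = y_gold − 0.085·k_gold ≈ 1.1194.

(a) k_gold ≈ 4.87; (b) c_gold ≈ 1.12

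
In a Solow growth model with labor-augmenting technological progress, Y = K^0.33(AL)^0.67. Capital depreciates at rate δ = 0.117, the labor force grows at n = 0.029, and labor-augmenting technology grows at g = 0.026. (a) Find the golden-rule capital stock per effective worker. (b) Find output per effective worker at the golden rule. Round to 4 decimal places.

The effective depreciation rate is n + g + δ = 0.029 + 0.026 + 0.117 = 0.172.
At the golden rule the marginal product of capital equals n+g+δ: 0.33·k^(0.33−1) = 0.172. Solving, k_gold = (0.33/0.172)^(1/0.67) ≈ 2.6446.
y_gold = 2.6446^0.33 ≈ 1.3784.

(a) k_gold ≈ 2.6446; (b) y_gold ≈ 1.3784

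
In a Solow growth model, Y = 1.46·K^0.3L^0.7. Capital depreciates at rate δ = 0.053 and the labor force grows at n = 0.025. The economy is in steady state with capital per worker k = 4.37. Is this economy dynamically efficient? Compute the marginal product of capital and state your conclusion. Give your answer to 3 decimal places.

n + δ = 0.025 + 0.053 = 0.078.
MPK = 0.3·1.46·k^(0.3−1) = 0.3·1.46·4.37^(-0.7) ≈ 0.1560.
MPK > 0.078, so the economy is dynamically efficient (under-saving).

dynamically efficient; MPK ≈ 0.156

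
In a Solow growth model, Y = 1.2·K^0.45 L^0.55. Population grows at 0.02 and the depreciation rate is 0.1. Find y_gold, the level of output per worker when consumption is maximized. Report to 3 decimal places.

y_gold ≈ 4.108

n + δ = 0.02 + 0.1 = 0.12.
Golden rule sets MPK = n+δ: 0.45·1.2·k^(0.45−1) = 0.12, so k_gold = (0.45·1.2/0.12)^(1/0.55) ≈ 15.4049.
Output: y_gold = 1.2·k_gold^0.45 = 1.2·15.4049^0.45 ≈ 4.1080.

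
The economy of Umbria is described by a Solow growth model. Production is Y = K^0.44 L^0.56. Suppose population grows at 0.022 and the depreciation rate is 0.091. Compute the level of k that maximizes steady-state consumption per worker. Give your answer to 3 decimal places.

The effective depreciation rate is n + δ = 0.022 + 0.091 = 0.113.
At the golden rule the marginal product of capital equals n+δ: 0.44·k^(0.44−1) = 0.113. Solving, k_gold = (0.44/0.113)^(1/0.56) ≈ 11.3303.

k_gold ≈ 11.330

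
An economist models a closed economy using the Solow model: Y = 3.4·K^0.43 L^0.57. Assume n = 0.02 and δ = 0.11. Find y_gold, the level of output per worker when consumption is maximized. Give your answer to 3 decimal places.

Capital per worker breaks even when investment replaces (n + δ)·k; here n + δ = 0.13.
Golden rule sets MPK = n+δ: 0.43·3.4·k^(0.43−1) = 0.13, so k_gold = (0.43·3.4/0.13)^(1/0.57) ≈ 69.8018.
Output: y_gold = 3.4·k_gold^0.43 = 3.4·69.8018^0.43 ≈ 21.1029.

y_gold ≈ 21.103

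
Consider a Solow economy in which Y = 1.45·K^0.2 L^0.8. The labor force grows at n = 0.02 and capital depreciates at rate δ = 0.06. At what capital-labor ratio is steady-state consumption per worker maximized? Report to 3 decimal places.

Break-even investment rate: n + δ = 0.02 + 0.06 = 0.08.
Golden rule sets MPK = n+δ: 0.2·1.45·k^(0.2−1) = 0.08, so k_gold = (0.2·1.45/0.08)^(1/0.8) ≈ 5.0019.

k_gold ≈ 5.002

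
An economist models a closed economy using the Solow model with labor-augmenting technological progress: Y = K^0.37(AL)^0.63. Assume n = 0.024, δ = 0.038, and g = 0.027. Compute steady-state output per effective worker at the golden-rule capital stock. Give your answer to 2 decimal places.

y_gold ≈ 2.31

The effective depreciation rate is n + g + δ = 0.024 + 0.027 + 0.038 = 0.089.
Setting f'(k) = n+g+δ gives 0.37·k^(0.37−1) = 0.089, hence k_gold = (0.37/0.089)^(1/0.63) ≈ 9.5993.
Output: y_gold = k_gold^0.37 = 9.5993^0.37 ≈ 2.3090.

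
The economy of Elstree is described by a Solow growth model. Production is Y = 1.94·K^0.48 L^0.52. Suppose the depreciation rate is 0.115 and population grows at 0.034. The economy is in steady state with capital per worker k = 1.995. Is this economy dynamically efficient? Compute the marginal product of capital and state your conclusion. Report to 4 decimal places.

The effective depreciation rate is n + δ = 0.034 + 0.115 = 0.149.
MPK = 0.48·1.94·k^(0.48−1) = 0.48·1.94·1.995^(-0.52) ≈ 0.6502.
MPK > 0.149, so the economy is dynamically efficient (under-saving).

dynamically efficient; MPK ≈ 0.6502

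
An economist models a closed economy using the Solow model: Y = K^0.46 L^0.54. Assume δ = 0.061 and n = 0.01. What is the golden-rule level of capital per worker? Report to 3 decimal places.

The effective depreciation rate is n + δ = 0.01 + 0.061 = 0.071.
Golden rule sets MPK = n+δ: 0.46·k^(0.46−1) = 0.071, so k_gold = (0.46/0.071)^(1/0.54) ≈ 31.8256.

k_gold ≈ 31.826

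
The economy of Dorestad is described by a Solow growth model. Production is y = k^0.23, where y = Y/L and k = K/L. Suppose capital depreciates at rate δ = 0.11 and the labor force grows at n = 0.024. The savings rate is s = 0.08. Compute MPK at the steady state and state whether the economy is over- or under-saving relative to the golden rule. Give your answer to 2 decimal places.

under-saving; MPK ≈ 0.39

Capital per worker breaks even when investment replaces (n + δ)·k; here n + δ = 0.134.
Steady-state k*: s·k^0.23 = 0.134·k gives k* = (0.08/0.134)^(1/0.77) ≈ 0.5118.
MPK = 0.23·0.5118^(-0.77) ≈ 0.3853.
MPK > n+δ = 0.134, so the economy is dynamically efficient (under-saving).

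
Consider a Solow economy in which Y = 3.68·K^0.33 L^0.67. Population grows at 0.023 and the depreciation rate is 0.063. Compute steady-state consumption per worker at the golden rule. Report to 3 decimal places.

c_gold ≈ 9.084

The effective depreciation rate is n + δ = 0.023 + 0.063 = 0.086.
Setting f'(k) = n+δ gives 0.33·3.68·k^(0.33−1) = 0.086, hence k_gold = (0.33·3.68/0.086)^(1/0.67) ≈ 52.0252.
y_gold = 3.68·52.0252^0.33 ≈ 13.5581.
c_gold = y_gold − (n+δ)·k_gold = 13.5581 − 0.086·52.0252 ≈ 9.0839.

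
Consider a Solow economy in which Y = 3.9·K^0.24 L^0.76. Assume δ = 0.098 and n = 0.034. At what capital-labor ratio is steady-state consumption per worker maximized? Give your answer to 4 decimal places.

k_gold ≈ 13.1627

Capital per worker breaks even when investment replaces (n + δ)·k; here n + δ = 0.132.
Golden rule sets MPK = n+δ: 0.24·3.9·k^(0.24−1) = 0.132, so k_gold = (0.24·3.9/0.132)^(1/0.76) ≈ 13.1627.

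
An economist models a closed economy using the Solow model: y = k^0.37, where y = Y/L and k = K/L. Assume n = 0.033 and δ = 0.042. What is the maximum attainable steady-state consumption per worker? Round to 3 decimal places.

c_gold ≈ 1.609

Capital per worker breaks even when investment replaces (n + δ)·k; here n + δ = 0.075.
Golden rule sets MPK = n+δ: 0.37·k^(0.37−1) = 0.075, so k_gold = (0.37/0.075)^(1/0.63) ≈ 12.5957.
y_gold = 12.5957^0.37 ≈ 2.5532.
c_gold = y_gold − (n+δ)·k_gold = 2.5532 − 0.075·12.5957 ≈ 1.6085.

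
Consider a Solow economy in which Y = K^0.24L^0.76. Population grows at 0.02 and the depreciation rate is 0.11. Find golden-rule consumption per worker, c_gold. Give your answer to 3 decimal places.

c_gold ≈ 0.922

Break-even investment rate: n + δ = 0.02 + 0.11 = 0.13.
Maximizing c = f(k) − (n+δ)·k gives f'(k) = n+δ, i.e. 0.24·k^(0.24−1) = 0.13, so k_gold = (0.24/0.13)^(1/0.76) ≈ 2.2405.
y_gold = 2.2405^0.24 ≈ 1.2136.
c_gold = y_gold − (n+δ)·k_gold = 1.2136 − 0.13·2.2405 ≈ 0.9224.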